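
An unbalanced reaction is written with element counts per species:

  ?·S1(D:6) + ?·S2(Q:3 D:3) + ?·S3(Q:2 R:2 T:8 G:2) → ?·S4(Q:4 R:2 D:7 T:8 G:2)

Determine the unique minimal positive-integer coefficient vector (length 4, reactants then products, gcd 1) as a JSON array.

Coefficients: [5, 4, 6, 6]

Q: 5·0+4·3+6·2 = 24 | 6·4 = 24
R: 5·0+4·0+6·2 = 12 | 6·2 = 12
D: 5·6+4·3+6·0 = 42 | 6·7 = 42
T: 5·0+4·0+6·8 = 48 | 6·8 = 48
G: 5·0+4·0+6·2 = 12 | 6·2 = 12
gcd(5,4,6,6) = 1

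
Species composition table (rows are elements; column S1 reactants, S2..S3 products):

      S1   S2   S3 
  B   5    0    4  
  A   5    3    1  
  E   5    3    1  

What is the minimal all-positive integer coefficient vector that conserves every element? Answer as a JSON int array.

Coefficients: [4, 5, 5]

B: 4·5 = 20 | 5·0+5·4 = 20
A: 4·5 = 20 | 5·3+5·1 = 20
E: 4·5 = 20 | 5·3+5·1 = 20
gcd(4,5,5) = 1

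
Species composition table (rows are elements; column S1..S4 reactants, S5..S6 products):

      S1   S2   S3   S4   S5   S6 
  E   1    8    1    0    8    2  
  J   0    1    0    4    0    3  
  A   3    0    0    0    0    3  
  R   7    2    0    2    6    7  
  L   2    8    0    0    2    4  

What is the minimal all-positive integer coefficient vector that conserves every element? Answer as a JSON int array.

E: 3·1+1·8+3·1+2·0 = 14 | 1·8+3·2 = 14
J: 3·0+1·1+3·0+2·4 = 9 | 1·0+3·3 = 9
A: 3·3+1·0+3·0+2·0 = 9 | 1·0+3·3 = 9
R: 3·7+1·2+3·0+2·2 = 27 | 1·6+3·7 = 27
L: 3·2+1·8+3·0+2·0 = 14 | 1·2+3·4 = 14
gcd(3,1,3,2,1,3) = 1

Coefficients: [3, 1, 3, 2, 1, 3]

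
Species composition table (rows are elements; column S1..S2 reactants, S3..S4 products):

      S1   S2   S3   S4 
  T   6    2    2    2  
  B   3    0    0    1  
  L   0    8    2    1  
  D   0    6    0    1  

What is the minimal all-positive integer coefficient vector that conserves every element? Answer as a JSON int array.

T: 2·6+1·2 = 14 | 1·2+6·2 = 14
B: 2·3+1·0 = 6 | 1·0+6·1 = 6
L: 2·0+1·8 = 8 | 1·2+6·1 = 8
D: 2·0+1·6 = 6 | 1·0+6·1 = 6
gcd(2,1,1,6) = 1

Coefficients: [2, 1, 1, 6]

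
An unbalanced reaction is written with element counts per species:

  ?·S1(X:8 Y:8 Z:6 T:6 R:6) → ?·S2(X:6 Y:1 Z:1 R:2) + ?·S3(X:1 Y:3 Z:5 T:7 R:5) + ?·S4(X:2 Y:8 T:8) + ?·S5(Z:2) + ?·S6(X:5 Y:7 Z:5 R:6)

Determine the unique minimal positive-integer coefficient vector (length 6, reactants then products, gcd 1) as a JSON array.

Coefficients: [5, 4, 2, 2, 3, 2]

X: 5·8 = 40 | 4·6+2·1+2·2+3·0+2·5 = 40
Y: 5·8 = 40 | 4·1+2·3+2·8+3·0+2·7 = 40
Z: 5·6 = 30 | 4·1+2·5+2·0+3·2+2·5 = 30
T: 5·6 = 30 | 4·0+2·7+2·8+3·0+2·0 = 30
R: 5·6 = 30 | 4·2+2·5+2·0+3·0+2·6 = 30
gcd(5,4,2,2,3,2) = 1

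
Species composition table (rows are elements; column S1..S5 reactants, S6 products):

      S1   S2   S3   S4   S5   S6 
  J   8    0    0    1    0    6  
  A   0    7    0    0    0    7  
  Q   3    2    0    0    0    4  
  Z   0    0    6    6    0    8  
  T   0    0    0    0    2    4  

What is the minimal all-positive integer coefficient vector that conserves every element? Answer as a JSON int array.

Coefficients: [2, 3, 2, 2, 6, 3]

J: 2·8+3·0+2·0+2·1+6·0 = 18 | 3·6 = 18
A: 2·0+3·7+2·0+2·0+6·0 = 21 | 3·7 = 21
Q: 2·3+3·2+2·0+2·0+6·0 = 12 | 3·4 = 12
Z: 2·0+3·0+2·6+2·6+6·0 = 24 | 3·8 = 24
T: 2·0+3·0+2·0+2·0+6·2 = 12 | 3·4 = 12
gcd(2,3,2,2,6,3) = 1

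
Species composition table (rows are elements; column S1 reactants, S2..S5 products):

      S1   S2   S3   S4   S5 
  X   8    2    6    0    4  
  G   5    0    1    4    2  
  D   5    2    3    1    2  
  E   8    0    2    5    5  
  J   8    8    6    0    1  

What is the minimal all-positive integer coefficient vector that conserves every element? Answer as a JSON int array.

Coefficients: [5, 1, 5, 4, 2]

X: 5·8 = 40 | 1·2+5·6+4·0+2·4 = 40
G: 5·5 = 25 | 1·0+5·1+4·4+2·2 = 25
D: 5·5 = 25 | 1·2+5·3+4·1+2·2 = 25
E: 5·8 = 40 | 1·0+5·2+4·5+2·5 = 40
J: 5·8 = 40 | 1·8+5·6+4·0+2·1 = 40
gcd(5,1,5,4,2) = 1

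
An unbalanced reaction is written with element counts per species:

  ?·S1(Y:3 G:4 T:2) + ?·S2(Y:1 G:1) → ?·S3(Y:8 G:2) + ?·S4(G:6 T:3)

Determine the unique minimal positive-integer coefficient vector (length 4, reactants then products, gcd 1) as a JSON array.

Coefficients: [6, 6, 3, 4]

Y: 6·3+6·1 = 24 | 3·8+4·0 = 24
G: 6·4+6·1 = 30 | 3·2+4·6 = 30
T: 6·2+6·0 = 12 | 3·0+4·3 = 12
gcd(6,6,3,4) = 1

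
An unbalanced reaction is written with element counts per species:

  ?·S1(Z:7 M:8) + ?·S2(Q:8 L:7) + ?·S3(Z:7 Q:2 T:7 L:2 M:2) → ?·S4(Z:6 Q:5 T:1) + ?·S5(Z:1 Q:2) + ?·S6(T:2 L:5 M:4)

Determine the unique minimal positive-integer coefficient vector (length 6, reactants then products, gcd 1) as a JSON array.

Z: 2·7+3·0+2·7 = 28 | 4·6+4·1+5·0 = 28
Q: 2·0+3·8+2·2 = 28 | 4·5+4·2+5·0 = 28
T: 2·0+3·0+2·7 = 14 | 4·1+4·0+5·2 = 14
L: 2·0+3·7+2·2 = 25 | 4·0+4·0+5·5 = 25
M: 2·8+3·0+2·2 = 20 | 4·0+4·0+5·4 = 20
gcd(2,3,2,4,4,5) = 1

Coefficients: [2, 3, 2, 4, 4, 5]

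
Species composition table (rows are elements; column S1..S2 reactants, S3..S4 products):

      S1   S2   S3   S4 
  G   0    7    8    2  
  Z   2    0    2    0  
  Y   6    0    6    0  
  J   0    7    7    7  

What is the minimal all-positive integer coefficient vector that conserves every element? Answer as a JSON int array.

Coefficients: [5, 6, 5, 1]

G: 5·0+6·7 = 42 | 5·8+1·2 = 42
Z: 5·2+6·0 = 10 | 5·2+1·0 = 10
Y: 5·6+6·0 = 30 | 5·6+1·0 = 30
J: 5·0+6·7 = 42 | 5·7+1·7 = 42
gcd(5,6,5,1) = 1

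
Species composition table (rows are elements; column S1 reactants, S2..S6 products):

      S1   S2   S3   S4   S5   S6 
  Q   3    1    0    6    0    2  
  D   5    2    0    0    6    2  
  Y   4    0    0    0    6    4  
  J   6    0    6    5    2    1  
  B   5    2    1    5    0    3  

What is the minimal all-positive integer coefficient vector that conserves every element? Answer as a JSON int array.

Coefficients: [6, 6, 4, 1, 2, 3]

Q: 6·3 = 18 | 6·1+4·0+1·6+2·0+3·2 = 18
D: 6·5 = 30 | 6·2+4·0+1·0+2·6+3·2 = 30
Y: 6·4 = 24 | 6·0+4·0+1·0+2·6+3·4 = 24
J: 6·6 = 36 | 6·0+4·6+1·5+2·2+3·1 = 36
B: 6·5 = 30 | 6·2+4·1+1·5+2·0+3·3 = 30
gcd(6,6,4,1,2,3) = 1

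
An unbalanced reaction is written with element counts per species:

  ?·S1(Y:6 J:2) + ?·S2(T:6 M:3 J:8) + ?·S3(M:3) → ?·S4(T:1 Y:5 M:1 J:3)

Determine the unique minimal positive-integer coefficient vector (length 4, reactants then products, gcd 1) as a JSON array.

Coefficients: [5, 1, 1, 6]

T: 5·0+1·6+1·0 = 6 | 6·1 = 6
Y: 5·6+1·0+1·0 = 30 | 6·5 = 30
M: 5·0+1·3+1·3 = 6 | 6·1 = 6
J: 5·2+1·8+1·0 = 18 | 6·3 = 18
gcd(5,1,1,6) = 1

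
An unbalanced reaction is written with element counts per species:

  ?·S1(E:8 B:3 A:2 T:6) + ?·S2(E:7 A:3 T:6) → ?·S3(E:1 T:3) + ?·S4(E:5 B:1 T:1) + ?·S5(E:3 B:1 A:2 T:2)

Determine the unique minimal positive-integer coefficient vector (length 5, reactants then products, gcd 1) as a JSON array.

E: 3·8+2·7 = 38 | 5·1+3·5+6·3 = 38
B: 3·3+2·0 = 9 | 5·0+3·1+6·1 = 9
A: 3·2+2·3 = 12 | 5·0+3·0+6·2 = 12
T: 3·6+2·6 = 30 | 5·3+3·1+6·2 = 30
gcd(3,2,5,3,6) = 1

Coefficients: [3, 2, 5, 3, 6]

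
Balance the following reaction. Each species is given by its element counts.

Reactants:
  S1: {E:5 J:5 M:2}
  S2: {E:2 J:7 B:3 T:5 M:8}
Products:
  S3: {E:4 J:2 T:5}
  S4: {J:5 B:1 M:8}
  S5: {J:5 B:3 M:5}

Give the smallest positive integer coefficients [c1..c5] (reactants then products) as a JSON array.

E: 2·5+5·2 = 20 | 5·4+3·0+4·0 = 20
J: 2·5+5·7 = 45 | 5·2+3·5+4·5 = 45
B: 2·0+5·3 = 15 | 5·0+3·1+4·3 = 15
T: 2·0+5·5 = 25 | 5·5+3·0+4·0 = 25
M: 2·2+5·8 = 44 | 5·0+3·8+4·5 = 44
gcd(2,5,5,3,4) = 1

Coefficients: [2, 5, 5, 3, 4]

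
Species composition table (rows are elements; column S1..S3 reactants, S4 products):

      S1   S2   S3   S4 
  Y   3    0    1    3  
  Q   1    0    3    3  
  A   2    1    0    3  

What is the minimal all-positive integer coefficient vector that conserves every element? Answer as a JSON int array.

Y: 3·3+6·0+3·1 = 12 | 4·3 = 12
Q: 3·1+6·0+3·3 = 12 | 4·3 = 12
A: 3·2+6·1+3·0 = 12 | 4·3 = 12
gcd(3,6,3,4) = 1

Coefficients: [3, 6, 3, 4]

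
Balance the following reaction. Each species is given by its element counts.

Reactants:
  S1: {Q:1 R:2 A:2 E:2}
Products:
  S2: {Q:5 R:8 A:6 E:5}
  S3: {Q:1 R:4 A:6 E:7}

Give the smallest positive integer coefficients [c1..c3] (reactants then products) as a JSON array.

Q: 6·1 = 6 | 1·5+1·1 = 6
R: 6·2 = 12 | 1·8+1·4 = 12
A: 6·2 = 12 | 1·6+1·6 = 12
E: 6·2 = 12 | 1·5+1·7 = 12
gcd(6,1,1) = 1

Coefficients: [6, 1, 1]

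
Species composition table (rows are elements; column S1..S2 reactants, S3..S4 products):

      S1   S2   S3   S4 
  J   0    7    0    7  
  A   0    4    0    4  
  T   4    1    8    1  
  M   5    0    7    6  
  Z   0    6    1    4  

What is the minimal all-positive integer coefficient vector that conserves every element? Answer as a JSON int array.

Coefficients: [4, 1, 2, 1]

J: 4·0+1·7 = 7 | 2·0+1·7 = 7
A: 4·0+1·4 = 4 | 2·0+1·4 = 4
T: 4·4+1·1 = 17 | 2·8+1·1 = 17
M: 4·5+1·0 = 20 | 2·7+1·6 = 20
Z: 4·0+1·6 = 6 | 2·1+1·4 = 6
gcd(4,1,2,1) = 1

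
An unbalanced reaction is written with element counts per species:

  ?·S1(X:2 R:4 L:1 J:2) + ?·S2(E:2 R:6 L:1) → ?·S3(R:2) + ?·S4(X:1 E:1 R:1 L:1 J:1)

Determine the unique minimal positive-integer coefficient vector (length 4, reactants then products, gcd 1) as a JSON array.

X: 1·2+1·0 = 2 | 4·0+2·1 = 2
E: 1·0+1·2 = 2 | 4·0+2·1 = 2
R: 1·4+1·6 = 10 | 4·2+2·1 = 10
L: 1·1+1·1 = 2 | 4·0+2·1 = 2
J: 1·2+1·0 = 2 | 4·0+2·1 = 2
gcd(1,1,4,2) = 1

Coefficients: [1, 1, 4, 2]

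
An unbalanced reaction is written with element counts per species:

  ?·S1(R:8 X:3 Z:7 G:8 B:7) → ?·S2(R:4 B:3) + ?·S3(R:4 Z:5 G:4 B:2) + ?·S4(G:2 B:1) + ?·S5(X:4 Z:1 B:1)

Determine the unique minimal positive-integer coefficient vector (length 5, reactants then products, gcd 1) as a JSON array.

R: 4·8 = 32 | 3·4+5·4+6·0+3·0 = 32
X: 4·3 = 12 | 3·0+5·0+6·0+3·4 = 12
Z: 4·7 = 28 | 3·0+5·5+6·0+3·1 = 28
G: 4·8 = 32 | 3·0+5·4+6·2+3·0 = 32
B: 4·7 = 28 | 3·3+5·2+6·1+3·1 = 28
gcd(4,3,5,6,3) = 1

Coefficients: [4, 3, 5, 6, 3]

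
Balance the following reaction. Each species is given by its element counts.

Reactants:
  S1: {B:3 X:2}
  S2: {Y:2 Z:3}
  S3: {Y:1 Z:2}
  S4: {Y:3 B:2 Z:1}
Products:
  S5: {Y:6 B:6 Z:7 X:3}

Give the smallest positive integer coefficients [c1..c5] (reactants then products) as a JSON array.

Coefficients: [6, 5, 5, 3, 4]

Y: 6·0+5·2+5·1+3·3 = 24 | 4·6 = 24
B: 6·3+5·0+5·0+3·2 = 24 | 4·6 = 24
Z: 6·0+5·3+5·2+3·1 = 28 | 4·7 = 28
X: 6·2+5·0+5·0+3·0 = 12 | 4·3 = 12
gcd(6,5,5,3,4) = 1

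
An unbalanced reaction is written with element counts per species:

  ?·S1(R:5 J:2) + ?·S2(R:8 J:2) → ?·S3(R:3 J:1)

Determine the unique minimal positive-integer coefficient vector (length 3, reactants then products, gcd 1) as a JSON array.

R: 2·5+1·8 = 18 | 6·3 = 18
J: 2·2+1·2 = 6 | 6·1 = 6
gcd(2,1,6) = 1

Coefficients: [2, 1, 6]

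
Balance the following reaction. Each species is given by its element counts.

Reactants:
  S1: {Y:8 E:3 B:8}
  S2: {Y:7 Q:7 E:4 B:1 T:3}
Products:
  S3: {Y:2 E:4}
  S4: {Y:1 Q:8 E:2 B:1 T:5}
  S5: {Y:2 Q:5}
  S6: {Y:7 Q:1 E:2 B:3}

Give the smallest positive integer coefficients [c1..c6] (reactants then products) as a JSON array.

Coefficients: [2, 5, 2, 3, 1, 6]

Y: 2·8+5·7 = 51 | 2·2+3·1+1·2+6·7 = 51
Q: 2·0+5·7 = 35 | 2·0+3·8+1·5+6·1 = 35
E: 2·3+5·4 = 26 | 2·4+3·2+1·0+6·2 = 26
B: 2·8+5·1 = 21 | 2·0+3·1+1·0+6·3 = 21
T: 2·0+5·3 = 15 | 2·0+3·5+1·0+6·0 = 15
gcd(2,5,2,3,1,6) = 1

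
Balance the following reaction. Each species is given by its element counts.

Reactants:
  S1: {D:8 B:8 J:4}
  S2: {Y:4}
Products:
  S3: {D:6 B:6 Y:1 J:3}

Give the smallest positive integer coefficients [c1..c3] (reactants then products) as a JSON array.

D: 3·8+1·0 = 24 | 4·6 = 24
B: 3·8+1·0 = 24 | 4·6 = 24
Y: 3·0+1·4 = 4 | 4·1 = 4
J: 3·4+1·0 = 12 | 4·3 = 12
gcd(3,1,4) = 1

Coefficients: [3, 1, 4]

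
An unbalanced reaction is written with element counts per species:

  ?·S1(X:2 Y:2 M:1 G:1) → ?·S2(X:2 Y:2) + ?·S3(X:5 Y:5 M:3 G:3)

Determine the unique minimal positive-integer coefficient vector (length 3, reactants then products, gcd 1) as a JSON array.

X: 6·2 = 12 | 1·2+2·5 = 12
Y: 6·2 = 12 | 1·2+2·5 = 12
M: 6·1 = 6 | 1·0+2·3 = 6
G: 6·1 = 6 | 1·0+2·3 = 6
gcd(6,1,2) = 1

Coefficients: [6, 1, 2]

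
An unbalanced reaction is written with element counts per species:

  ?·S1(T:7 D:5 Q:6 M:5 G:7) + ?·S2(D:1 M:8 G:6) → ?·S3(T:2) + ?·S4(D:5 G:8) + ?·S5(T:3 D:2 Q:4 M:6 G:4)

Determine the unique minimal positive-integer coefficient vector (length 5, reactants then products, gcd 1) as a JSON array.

T: 4·7+2·0 = 28 | 5·2+2·0+6·3 = 28
D: 4·5+2·1 = 22 | 5·0+2·5+6·2 = 22
Q: 4·6+2·0 = 24 | 5·0+2·0+6·4 = 24
M: 4·5+2·8 = 36 | 5·0+2·0+6·6 = 36
G: 4·7+2·6 = 40 | 5·0+2·8+6·4 = 40
gcd(4,2,5,2,6) = 1

Coefficients: [4, 2, 5, 2, 6]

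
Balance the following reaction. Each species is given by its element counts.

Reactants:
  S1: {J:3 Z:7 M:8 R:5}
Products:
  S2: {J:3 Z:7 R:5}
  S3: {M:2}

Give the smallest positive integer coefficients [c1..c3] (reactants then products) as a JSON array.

J: 1·3 = 3 | 1·3+4·0 = 3
Z: 1·7 = 7 | 1·7+4·0 = 7
M: 1·8 = 8 | 1·0+4·2 = 8
R: 1·5 = 5 | 1·5+4·0 = 5
gcd(1,1,4) = 1

Coefficients: [1, 1, 4]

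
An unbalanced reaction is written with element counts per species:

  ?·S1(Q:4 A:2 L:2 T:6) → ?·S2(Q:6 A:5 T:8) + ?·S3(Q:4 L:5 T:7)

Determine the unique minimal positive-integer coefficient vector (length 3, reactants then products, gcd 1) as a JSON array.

Q: 5·4 = 20 | 2·6+2·4 = 20
A: 5·2 = 10 | 2·5+2·0 = 10
L: 5·2 = 10 | 2·0+2·5 = 10
T: 5·6 = 30 | 2·8+2·7 = 30
gcd(5,2,2) = 1

Coefficients: [5, 2, 2]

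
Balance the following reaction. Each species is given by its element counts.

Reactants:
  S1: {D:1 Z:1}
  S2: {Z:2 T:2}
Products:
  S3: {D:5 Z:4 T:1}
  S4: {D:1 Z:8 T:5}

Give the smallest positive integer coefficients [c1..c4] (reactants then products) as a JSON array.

Coefficients: [6, 3, 1, 1]

D: 6·1+3·0 = 6 | 1·5+1·1 = 6
Z: 6·1+3·2 = 12 | 1·4+1·8 = 12
T: 6·0+3·2 = 6 | 1·1+1·5 = 6
gcd(6,3,1,1) = 1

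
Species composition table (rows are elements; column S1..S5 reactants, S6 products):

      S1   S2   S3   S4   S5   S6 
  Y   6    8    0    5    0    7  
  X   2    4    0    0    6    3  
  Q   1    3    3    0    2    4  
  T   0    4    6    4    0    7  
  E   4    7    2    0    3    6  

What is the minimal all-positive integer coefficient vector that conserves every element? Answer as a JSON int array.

Coefficients: [4, 1, 5, 2, 1, 6]

Y: 4·6+1·8+5·0+2·5+1·0 = 42 | 6·7 = 42
X: 4·2+1·4+5·0+2·0+1·6 = 18 | 6·3 = 18
Q: 4·1+1·3+5·3+2·0+1·2 = 24 | 6·4 = 24
T: 4·0+1·4+5·6+2·4+1·0 = 42 | 6·7 = 42
E: 4·4+1·7+5·2+2·0+1·3 = 36 | 6·6 = 36
gcd(4,1,5,2,1,6) = 1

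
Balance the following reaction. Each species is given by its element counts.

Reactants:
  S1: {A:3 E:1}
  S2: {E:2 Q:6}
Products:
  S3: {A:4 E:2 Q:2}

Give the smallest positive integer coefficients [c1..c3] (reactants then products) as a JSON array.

A: 4·3+1·0 = 12 | 3·4 = 12
E: 4·1+1·2 = 6 | 3·2 = 6
Q: 4·0+1·6 = 6 | 3·2 = 6
gcd(4,1,3) = 1

Coefficients: [4, 1, 3]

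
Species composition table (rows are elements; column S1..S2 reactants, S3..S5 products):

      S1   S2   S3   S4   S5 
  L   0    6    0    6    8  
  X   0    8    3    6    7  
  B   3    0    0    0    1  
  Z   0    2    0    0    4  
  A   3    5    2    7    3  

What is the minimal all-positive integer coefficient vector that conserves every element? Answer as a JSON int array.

Coefficients: [1, 6, 5, 2, 3]

L: 1·0+6·6 = 36 | 5·0+2·6+3·8 = 36
X: 1·0+6·8 = 48 | 5·3+2·6+3·7 = 48
B: 1·3+6·0 = 3 | 5·0+2·0+3·1 = 3
Z: 1·0+6·2 = 12 | 5·0+2·0+3·4 = 12
A: 1·3+6·5 = 33 | 5·2+2·7+3·3 = 33
gcd(1,6,5,2,3) = 1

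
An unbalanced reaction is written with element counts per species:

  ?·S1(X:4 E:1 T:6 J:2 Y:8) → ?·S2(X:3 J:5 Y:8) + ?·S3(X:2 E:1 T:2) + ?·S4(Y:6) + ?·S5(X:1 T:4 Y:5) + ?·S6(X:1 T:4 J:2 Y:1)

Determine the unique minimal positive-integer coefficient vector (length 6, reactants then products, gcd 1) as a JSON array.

X: 6·4 = 24 | 2·3+6·2+1·0+5·1+1·1 = 24
E: 6·1 = 6 | 2·0+6·1+1·0+5·0+1·0 = 6
T: 6·6 = 36 | 2·0+6·2+1·0+5·4+1·4 = 36
J: 6·2 = 12 | 2·5+6·0+1·0+5·0+1·2 = 12
Y: 6·8 = 48 | 2·8+6·0+1·6+5·5+1·1 = 48
gcd(6,2,6,1,5,1) = 1

Coefficients: [6, 2, 6, 1, 5, 1]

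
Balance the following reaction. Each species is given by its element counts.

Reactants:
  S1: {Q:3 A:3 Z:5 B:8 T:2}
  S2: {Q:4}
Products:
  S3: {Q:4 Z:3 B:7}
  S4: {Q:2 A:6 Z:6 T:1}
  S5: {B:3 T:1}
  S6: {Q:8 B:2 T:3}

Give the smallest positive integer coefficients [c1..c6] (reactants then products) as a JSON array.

Coefficients: [6, 3, 4, 3, 6, 1]

Q: 6·3+3·4 = 30 | 4·4+3·2+6·0+1·8 = 30
A: 6·3+3·0 = 18 | 4·0+3·6+6·0+1·0 = 18
Z: 6·5+3·0 = 30 | 4·3+3·6+6·0+1·0 = 30
B: 6·8+3·0 = 48 | 4·7+3·0+6·3+1·2 = 48
T: 6·2+3·0 = 12 | 4·0+3·1+6·1+1·3 = 12
gcd(6,3,4,3,6,1) = 1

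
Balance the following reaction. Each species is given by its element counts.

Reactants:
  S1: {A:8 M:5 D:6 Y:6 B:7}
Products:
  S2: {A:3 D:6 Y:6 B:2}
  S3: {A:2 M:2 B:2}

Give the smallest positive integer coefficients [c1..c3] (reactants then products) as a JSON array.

Coefficients: [2, 2, 5]

A: 2·8 = 16 | 2·3+5·2 = 16
M: 2·5 = 10 | 2·0+5·2 = 10
D: 2·6 = 12 | 2·6+5·0 = 12
Y: 2·6 = 12 | 2·6+5·0 = 12
B: 2·7 = 14 | 2·2+5·2 = 14
gcd(2,2,5) = 1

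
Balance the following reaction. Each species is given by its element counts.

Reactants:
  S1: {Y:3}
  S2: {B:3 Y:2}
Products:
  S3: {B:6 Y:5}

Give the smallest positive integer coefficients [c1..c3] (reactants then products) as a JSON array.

Coefficients: [1, 6, 3]

B: 1·0+6·3 = 18 | 3·6 = 18
Y: 1·3+6·2 = 15 | 3·5 = 15
gcd(1,6,3) = 1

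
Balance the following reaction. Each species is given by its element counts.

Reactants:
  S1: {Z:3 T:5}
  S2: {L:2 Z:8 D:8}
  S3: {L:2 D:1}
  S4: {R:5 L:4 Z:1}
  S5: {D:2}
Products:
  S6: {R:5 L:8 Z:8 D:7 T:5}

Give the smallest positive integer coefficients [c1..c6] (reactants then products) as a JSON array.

R: 4·0+2·0+6·0+4·5+3·0 = 20 | 4·5 = 20
L: 4·0+2·2+6·2+4·4+3·0 = 32 | 4·8 = 32
Z: 4·3+2·8+6·0+4·1+3·0 = 32 | 4·8 = 32
D: 4·0+2·8+6·1+4·0+3·2 = 28 | 4·7 = 28
T: 4·5+2·0+6·0+4·0+3·0 = 20 | 4·5 = 20
gcd(4,2,6,4,3,4) = 1

Coefficients: [4, 2, 6, 4, 3, 4]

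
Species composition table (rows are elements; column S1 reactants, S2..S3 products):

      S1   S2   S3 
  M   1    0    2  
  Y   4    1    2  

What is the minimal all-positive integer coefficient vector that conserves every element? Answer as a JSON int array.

Coefficients: [2, 6, 1]

M: 2·1 = 2 | 6·0+1·2 = 2
Y: 2·4 = 8 | 6·1+1·2 = 8
gcd(2,6,1) = 1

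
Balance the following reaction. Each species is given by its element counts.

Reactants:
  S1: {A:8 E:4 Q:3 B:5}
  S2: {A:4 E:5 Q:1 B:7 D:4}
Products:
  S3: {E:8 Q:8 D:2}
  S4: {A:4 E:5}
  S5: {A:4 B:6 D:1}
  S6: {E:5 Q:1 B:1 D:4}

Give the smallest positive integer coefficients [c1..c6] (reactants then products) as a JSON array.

A: 2·8+4·4 = 32 | 1·0+2·4+6·4+2·0 = 32
E: 2·4+4·5 = 28 | 1·8+2·5+6·0+2·5 = 28
Q: 2·3+4·1 = 10 | 1·8+2·0+6·0+2·1 = 10
B: 2·5+4·7 = 38 | 1·0+2·0+6·6+2·1 = 38
D: 2·0+4·4 = 16 | 1·2+2·0+6·1+2·4 = 16
gcd(2,4,1,2,6,2) = 1

Coefficients: [2, 4, 1, 2, 6, 2]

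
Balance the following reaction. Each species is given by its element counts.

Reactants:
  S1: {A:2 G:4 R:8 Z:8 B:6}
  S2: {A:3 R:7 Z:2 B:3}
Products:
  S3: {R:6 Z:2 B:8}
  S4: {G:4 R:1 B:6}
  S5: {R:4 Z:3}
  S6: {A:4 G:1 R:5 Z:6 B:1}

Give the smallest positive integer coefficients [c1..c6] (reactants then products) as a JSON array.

A: 5·2+2·3 = 16 | 1·0+4·0+6·0+4·4 = 16
G: 5·4+2·0 = 20 | 1·0+4·4+6·0+4·1 = 20
R: 5·8+2·7 = 54 | 1·6+4·1+6·4+4·5 = 54
Z: 5·8+2·2 = 44 | 1·2+4·0+6·3+4·6 = 44
B: 5·6+2·3 = 36 | 1·8+4·6+6·0+4·1 = 36
gcd(5,2,1,4,6,4) = 1

Coefficients: [5, 2, 1, 4, 6, 4]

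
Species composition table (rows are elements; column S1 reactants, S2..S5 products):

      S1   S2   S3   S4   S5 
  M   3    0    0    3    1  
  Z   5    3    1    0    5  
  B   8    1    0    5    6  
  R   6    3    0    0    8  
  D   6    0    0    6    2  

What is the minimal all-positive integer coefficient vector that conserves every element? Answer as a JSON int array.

Coefficients: [5, 2, 4, 4, 3]

M: 5·3 = 15 | 2·0+4·0+4·3+3·1 = 15
Z: 5·5 = 25 | 2·3+4·1+4·0+3·5 = 25
B: 5·8 = 40 | 2·1+4·0+4·5+3·6 = 40
R: 5·6 = 30 | 2·3+4·0+4·0+3·8 = 30
D: 5·6 = 30 | 2·0+4·0+4·6+3·2 = 30
gcd(5,2,4,4,3) = 1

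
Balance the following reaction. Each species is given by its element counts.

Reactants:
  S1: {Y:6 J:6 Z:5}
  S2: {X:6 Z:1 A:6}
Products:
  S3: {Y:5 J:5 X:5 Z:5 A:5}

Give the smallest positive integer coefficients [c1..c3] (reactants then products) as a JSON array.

Y: 5·6+5·0 = 30 | 6·5 = 30
J: 5·6+5·0 = 30 | 6·5 = 30
X: 5·0+5·6 = 30 | 6·5 = 30
Z: 5·5+5·1 = 30 | 6·5 = 30
A: 5·0+5·6 = 30 | 6·5 = 30
gcd(5,5,6) = 1

Coefficients: [5, 5, 6]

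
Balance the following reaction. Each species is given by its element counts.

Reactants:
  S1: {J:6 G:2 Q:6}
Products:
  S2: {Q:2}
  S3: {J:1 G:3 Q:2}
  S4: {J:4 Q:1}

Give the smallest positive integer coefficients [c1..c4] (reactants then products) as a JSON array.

J: 3·6 = 18 | 5·0+2·1+4·4 = 18
G: 3·2 = 6 | 5·0+2·3+4·0 = 6
Q: 3·6 = 18 | 5·2+2·2+4·1 = 18
gcd(3,5,2,4) = 1

Coefficients: [3, 5, 2, 4]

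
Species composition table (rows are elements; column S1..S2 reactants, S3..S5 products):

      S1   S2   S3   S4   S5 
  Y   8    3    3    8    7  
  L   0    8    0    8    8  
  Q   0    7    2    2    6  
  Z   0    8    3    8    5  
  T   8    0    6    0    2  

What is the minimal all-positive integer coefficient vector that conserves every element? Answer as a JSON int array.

Coefficients: [5, 6, 5, 1, 5]

Y: 5·8+6·3 = 58 | 5·3+1·8+5·7 = 58
L: 5·0+6·8 = 48 | 5·0+1·8+5·8 = 48
Q: 5·0+6·7 = 42 | 5·2+1·2+5·6 = 42
Z: 5·0+6·8 = 48 | 5·3+1·8+5·5 = 48
T: 5·8+6·0 = 40 | 5·6+1·0+5·2 = 40
gcd(5,6,5,1,5) = 1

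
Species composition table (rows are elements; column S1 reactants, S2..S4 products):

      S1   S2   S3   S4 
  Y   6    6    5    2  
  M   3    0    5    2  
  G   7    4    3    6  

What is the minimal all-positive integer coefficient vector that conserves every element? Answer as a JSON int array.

Coefficients: [6, 3, 2, 4]

Y: 6·6 = 36 | 3·6+2·5+4·2 = 36
M: 6·3 = 18 | 3·0+2·5+4·2 = 18
G: 6·7 = 42 | 3·4+2·3+4·6 = 42
gcd(6,3,2,4) = 1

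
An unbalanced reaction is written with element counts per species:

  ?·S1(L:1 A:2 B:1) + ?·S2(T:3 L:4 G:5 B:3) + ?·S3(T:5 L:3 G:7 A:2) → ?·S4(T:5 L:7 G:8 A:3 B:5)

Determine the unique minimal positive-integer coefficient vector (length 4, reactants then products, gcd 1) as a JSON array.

T: 5·0+5·3+1·5 = 20 | 4·5 = 20
L: 5·1+5·4+1·3 = 28 | 4·7 = 28
G: 5·0+5·5+1·7 = 32 | 4·8 = 32
A: 5·2+5·0+1·2 = 12 | 4·3 = 12
B: 5·1+5·3+1·0 = 20 | 4·5 = 20
gcd(5,5,1,4) = 1

Coefficients: [5, 5, 1, 4]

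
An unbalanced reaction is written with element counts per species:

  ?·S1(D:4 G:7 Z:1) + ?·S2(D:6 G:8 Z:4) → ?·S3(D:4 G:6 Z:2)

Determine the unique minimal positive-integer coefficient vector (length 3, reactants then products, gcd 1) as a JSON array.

D: 2·4+2·6 = 20 | 5·4 = 20
G: 2·7+2·8 = 30 | 5·6 = 30
Z: 2·1+2·4 = 10 | 5·2 = 10
gcd(2,2,5) = 1

Coefficients: [2, 2, 5]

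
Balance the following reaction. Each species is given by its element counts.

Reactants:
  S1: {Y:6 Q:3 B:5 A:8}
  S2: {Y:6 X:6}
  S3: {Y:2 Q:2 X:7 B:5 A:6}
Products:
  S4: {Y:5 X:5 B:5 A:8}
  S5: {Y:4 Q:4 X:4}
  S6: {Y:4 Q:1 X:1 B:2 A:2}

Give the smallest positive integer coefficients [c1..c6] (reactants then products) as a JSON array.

Y: 5·6+5·6+3·2 = 66 | 6·5+4·4+5·4 = 66
Q: 5·3+5·0+3·2 = 21 | 6·0+4·4+5·1 = 21
X: 5·0+5·6+3·7 = 51 | 6·5+4·4+5·1 = 51
B: 5·5+5·0+3·5 = 40 | 6·5+4·0+5·2 = 40
A: 5·8+5·0+3·6 = 58 | 6·8+4·0+5·2 = 58
gcd(5,5,3,6,4,5) = 1

Coefficients: [5, 5, 3, 6, 4, 5]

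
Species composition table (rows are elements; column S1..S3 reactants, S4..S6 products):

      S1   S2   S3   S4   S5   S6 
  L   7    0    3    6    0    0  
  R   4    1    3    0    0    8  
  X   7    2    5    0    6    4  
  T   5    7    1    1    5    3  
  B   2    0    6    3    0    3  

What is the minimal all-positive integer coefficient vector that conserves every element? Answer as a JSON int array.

L: 3·7+3·0+3·3 = 30 | 5·6+5·0+3·0 = 30
R: 3·4+3·1+3·3 = 24 | 5·0+5·0+3·8 = 24
X: 3·7+3·2+3·5 = 42 | 5·0+5·6+3·4 = 42
T: 3·5+3·7+3·1 = 39 | 5·1+5·5+3·3 = 39
B: 3·2+3·0+3·6 = 24 | 5·3+5·0+3·3 = 24
gcd(3,3,3,5,5,3) = 1

Coefficients: [3, 3, 3, 5, 5, 3]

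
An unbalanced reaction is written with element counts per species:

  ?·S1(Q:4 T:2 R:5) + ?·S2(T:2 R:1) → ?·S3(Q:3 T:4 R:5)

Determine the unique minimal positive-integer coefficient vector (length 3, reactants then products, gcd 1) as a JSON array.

Coefficients: [3, 5, 4]

Q: 3·4+5·0 = 12 | 4·3 = 12
T: 3·2+5·2 = 16 | 4·4 = 16
R: 3·5+5·1 = 20 | 4·5 = 20
gcd(3,5,4) = 1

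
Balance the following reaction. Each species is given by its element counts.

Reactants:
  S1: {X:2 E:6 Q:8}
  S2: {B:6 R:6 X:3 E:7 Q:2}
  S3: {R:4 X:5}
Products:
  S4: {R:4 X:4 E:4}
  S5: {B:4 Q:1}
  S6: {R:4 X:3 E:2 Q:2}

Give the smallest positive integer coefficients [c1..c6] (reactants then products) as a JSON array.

B: 1·0+4·6+5·0 = 24 | 6·0+6·4+5·0 = 24
R: 1·0+4·6+5·4 = 44 | 6·4+6·0+5·4 = 44
X: 1·2+4·3+5·5 = 39 | 6·4+6·0+5·3 = 39
E: 1·6+4·7+5·0 = 34 | 6·4+6·0+5·2 = 34
Q: 1·8+4·2+5·0 = 16 | 6·0+6·1+5·2 = 16
gcd(1,4,5,6,6,5) = 1

Coefficients: [1, 4, 5, 6, 6, 5]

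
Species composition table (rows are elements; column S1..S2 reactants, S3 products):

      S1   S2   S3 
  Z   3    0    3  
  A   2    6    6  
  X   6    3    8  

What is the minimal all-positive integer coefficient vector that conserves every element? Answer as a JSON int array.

Coefficients: [3, 2, 3]

Z: 3·3+2·0 = 9 | 3·3 = 9
A: 3·2+2·6 = 18 | 3·6 = 18
X: 3·6+2·3 = 24 | 3·8 = 24
gcd(3,2,3) = 1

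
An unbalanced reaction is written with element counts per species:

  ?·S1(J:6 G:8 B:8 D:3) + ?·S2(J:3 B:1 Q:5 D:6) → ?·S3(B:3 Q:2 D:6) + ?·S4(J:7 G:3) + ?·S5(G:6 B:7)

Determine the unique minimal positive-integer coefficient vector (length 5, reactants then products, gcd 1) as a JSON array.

Coefficients: [6, 2, 5, 6, 5]

J: 6·6+2·3 = 42 | 5·0+6·7+5·0 = 42
G: 6·8+2·0 = 48 | 5·0+6·3+5·6 = 48
B: 6·8+2·1 = 50 | 5·3+6·0+5·7 = 50
Q: 6·0+2·5 = 10 | 5·2+6·0+5·0 = 10
D: 6·3+2·6 = 30 | 5·6+6·0+5·0 = 30
gcd(6,2,5,6,5) = 1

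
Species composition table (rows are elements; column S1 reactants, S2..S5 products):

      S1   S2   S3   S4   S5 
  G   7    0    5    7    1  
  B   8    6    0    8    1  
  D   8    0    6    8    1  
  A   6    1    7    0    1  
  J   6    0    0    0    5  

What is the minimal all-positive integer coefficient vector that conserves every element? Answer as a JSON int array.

Coefficients: [5, 3, 3, 2, 6]

G: 5·7 = 35 | 3·0+3·5+2·7+6·1 = 35
B: 5·8 = 40 | 3·6+3·0+2·8+6·1 = 40
D: 5·8 = 40 | 3·0+3·6+2·8+6·1 = 40
A: 5·6 = 30 | 3·1+3·7+2·0+6·1 = 30
J: 5·6 = 30 | 3·0+3·0+2·0+6·5 = 30
gcd(5,3,3,2,6) = 1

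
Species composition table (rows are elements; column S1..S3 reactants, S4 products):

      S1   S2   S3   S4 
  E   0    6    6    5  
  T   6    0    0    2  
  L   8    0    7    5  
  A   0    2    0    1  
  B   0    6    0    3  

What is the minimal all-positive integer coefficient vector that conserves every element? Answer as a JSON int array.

E: 2·0+3·6+2·6 = 30 | 6·5 = 30
T: 2·6+3·0+2·0 = 12 | 6·2 = 12
L: 2·8+3·0+2·7 = 30 | 6·5 = 30
A: 2·0+3·2+2·0 = 6 | 6·1 = 6
B: 2·0+3·6+2·0 = 18 | 6·3 = 18
gcd(2,3,2,6) = 1

Coefficients: [2, 3, 2, 6]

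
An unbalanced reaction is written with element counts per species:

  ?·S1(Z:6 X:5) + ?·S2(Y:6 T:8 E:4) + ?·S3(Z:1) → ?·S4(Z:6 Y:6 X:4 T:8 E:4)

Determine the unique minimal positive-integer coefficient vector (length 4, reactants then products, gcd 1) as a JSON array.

Z: 4·6+5·0+6·1 = 30 | 5·6 = 30
Y: 4·0+5·6+6·0 = 30 | 5·6 = 30
X: 4·5+5·0+6·0 = 20 | 5·4 = 20
T: 4·0+5·8+6·0 = 40 | 5·8 = 40
E: 4·0+5·4+6·0 = 20 | 5·4 = 20
gcd(4,5,6,5) = 1

Coefficients: [4, 5, 6, 5]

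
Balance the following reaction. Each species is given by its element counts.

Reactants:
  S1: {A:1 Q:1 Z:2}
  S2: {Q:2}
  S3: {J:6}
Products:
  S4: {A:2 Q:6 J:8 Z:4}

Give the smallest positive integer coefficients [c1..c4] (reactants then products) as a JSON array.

Coefficients: [6, 6, 4, 3]

A: 6·1+6·0+4·0 = 6 | 3·2 = 6
Q: 6·1+6·2+4·0 = 18 | 3·6 = 18
J: 6·0+6·0+4·6 = 24 | 3·8 = 24
Z: 6·2+6·0+4·0 = 12 | 3·4 = 12
gcd(6,6,4,3) = 1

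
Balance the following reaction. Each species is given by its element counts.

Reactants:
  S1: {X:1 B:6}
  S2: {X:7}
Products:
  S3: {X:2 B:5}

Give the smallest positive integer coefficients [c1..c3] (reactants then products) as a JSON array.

X: 5·1+1·7 = 12 | 6·2 = 12
B: 5·6+1·0 = 30 | 6·5 = 30
gcd(5,1,6) = 1

Coefficients: [5, 1, 6]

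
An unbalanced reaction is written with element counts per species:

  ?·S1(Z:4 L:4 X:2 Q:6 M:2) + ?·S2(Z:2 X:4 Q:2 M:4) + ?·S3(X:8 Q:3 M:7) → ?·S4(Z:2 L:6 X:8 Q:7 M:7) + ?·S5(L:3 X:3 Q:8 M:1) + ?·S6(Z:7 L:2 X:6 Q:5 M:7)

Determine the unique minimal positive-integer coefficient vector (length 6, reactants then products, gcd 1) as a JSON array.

Z: 5·4+5·2+1·0 = 30 | 1·2+2·0+4·7 = 30
L: 5·4+5·0+1·0 = 20 | 1·6+2·3+4·2 = 20
X: 5·2+5·4+1·8 = 38 | 1·8+2·3+4·6 = 38
Q: 5·6+5·2+1·3 = 43 | 1·7+2·8+4·5 = 43
M: 5·2+5·4+1·7 = 37 | 1·7+2·1+4·7 = 37
gcd(5,5,1,1,2,4) = 1

Coefficients: [5, 5, 1, 1, 2, 4]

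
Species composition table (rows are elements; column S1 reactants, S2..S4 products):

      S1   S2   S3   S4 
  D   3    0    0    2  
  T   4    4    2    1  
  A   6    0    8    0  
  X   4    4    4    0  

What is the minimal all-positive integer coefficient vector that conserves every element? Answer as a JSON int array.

Coefficients: [4, 1, 3, 6]

D: 4·3 = 12 | 1·0+3·0+6·2 = 12
T: 4·4 = 16 | 1·4+3·2+6·1 = 16
A: 4·6 = 24 | 1·0+3·8+6·0 = 24
X: 4·4 = 16 | 1·4+3·4+6·0 = 16
gcd(4,1,3,6) = 1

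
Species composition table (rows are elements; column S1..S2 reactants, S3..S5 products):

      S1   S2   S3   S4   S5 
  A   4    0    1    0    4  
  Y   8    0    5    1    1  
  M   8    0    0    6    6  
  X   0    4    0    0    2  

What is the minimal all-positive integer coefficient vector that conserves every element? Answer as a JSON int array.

A: 3·4+1·0 = 12 | 4·1+2·0+2·4 = 12
Y: 3·8+1·0 = 24 | 4·5+2·1+2·1 = 24
M: 3·8+1·0 = 24 | 4·0+2·6+2·6 = 24
X: 3·0+1·4 = 4 | 4·0+2·0+2·2 = 4
gcd(3,1,4,2,2) = 1

Coefficients: [3, 1, 4, 2, 2]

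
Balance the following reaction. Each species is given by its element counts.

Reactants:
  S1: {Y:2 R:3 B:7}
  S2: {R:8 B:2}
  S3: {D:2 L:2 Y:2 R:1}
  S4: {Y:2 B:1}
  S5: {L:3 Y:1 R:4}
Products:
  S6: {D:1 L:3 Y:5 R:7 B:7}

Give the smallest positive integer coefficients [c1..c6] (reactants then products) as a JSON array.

D: 5·0+1·0+3·2+5·0+4·0 = 6 | 6·1 = 6
L: 5·0+1·0+3·2+5·0+4·3 = 18 | 6·3 = 18
Y: 5·2+1·0+3·2+5·2+4·1 = 30 | 6·5 = 30
R: 5·3+1·8+3·1+5·0+4·4 = 42 | 6·7 = 42
B: 5·7+1·2+3·0+5·1+4·0 = 42 | 6·7 = 42
gcd(5,1,3,5,4,6) = 1

Coefficients: [5, 1, 3, 5, 4, 6]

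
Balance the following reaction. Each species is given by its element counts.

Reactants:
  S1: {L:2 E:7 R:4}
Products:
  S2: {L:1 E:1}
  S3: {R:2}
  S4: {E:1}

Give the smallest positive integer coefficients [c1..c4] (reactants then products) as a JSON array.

L: 1·2 = 2 | 2·1+2·0+5·0 = 2
E: 1·7 = 7 | 2·1+2·0+5·1 = 7
R: 1·4 = 4 | 2·0+2·2+5·0 = 4
gcd(1,2,2,5) = 1

Coefficients: [1, 2, 2, 5]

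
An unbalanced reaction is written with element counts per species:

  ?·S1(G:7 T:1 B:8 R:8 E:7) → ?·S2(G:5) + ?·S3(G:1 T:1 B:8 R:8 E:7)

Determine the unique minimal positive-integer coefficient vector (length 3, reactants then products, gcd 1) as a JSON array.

G: 5·7 = 35 | 6·5+5·1 = 35
T: 5·1 = 5 | 6·0+5·1 = 5
B: 5·8 = 40 | 6·0+5·8 = 40
R: 5·8 = 40 | 6·0+5·8 = 40
E: 5·7 = 35 | 6·0+5·7 = 35
gcd(5,6,5) = 1

Coefficients: [5, 6, 5]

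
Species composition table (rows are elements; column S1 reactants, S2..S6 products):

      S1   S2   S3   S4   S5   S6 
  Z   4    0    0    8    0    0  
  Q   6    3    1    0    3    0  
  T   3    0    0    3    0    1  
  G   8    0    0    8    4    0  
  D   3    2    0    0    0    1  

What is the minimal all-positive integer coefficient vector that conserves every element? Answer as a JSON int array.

Z: 4·4 = 16 | 3·0+3·0+2·8+4·0+6·0 = 16
Q: 4·6 = 24 | 3·3+3·1+2·0+4·3+6·0 = 24
T: 4·3 = 12 | 3·0+3·0+2·3+4·0+6·1 = 12
G: 4·8 = 32 | 3·0+3·0+2·8+4·4+6·0 = 32
D: 4·3 = 12 | 3·2+3·0+2·0+4·0+6·1 = 12
gcd(4,3,3,2,4,6) = 1

Coefficients: [4, 3, 3, 2, 4, 6]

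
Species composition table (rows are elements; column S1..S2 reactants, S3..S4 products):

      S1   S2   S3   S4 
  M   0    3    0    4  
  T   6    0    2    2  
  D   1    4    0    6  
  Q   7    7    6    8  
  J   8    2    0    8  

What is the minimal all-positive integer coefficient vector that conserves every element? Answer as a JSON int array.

M: 2·0+4·3 = 12 | 3·0+3·4 = 12
T: 2·6+4·0 = 12 | 3·2+3·2 = 12
D: 2·1+4·4 = 18 | 3·0+3·6 = 18
Q: 2·7+4·7 = 42 | 3·6+3·8 = 42
J: 2·8+4·2 = 24 | 3·0+3·8 = 24
gcd(2,4,3,3) = 1

Coefficients: [2, 4, 3, 3]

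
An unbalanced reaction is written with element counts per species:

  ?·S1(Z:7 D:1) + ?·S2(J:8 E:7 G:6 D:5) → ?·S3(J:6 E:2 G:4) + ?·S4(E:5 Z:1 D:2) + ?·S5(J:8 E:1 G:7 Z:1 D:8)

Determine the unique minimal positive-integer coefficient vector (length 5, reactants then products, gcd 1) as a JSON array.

Coefficients: [1, 5, 4, 5, 2]

J: 1·0+5·8 = 40 | 4·6+5·0+2·8 = 40
E: 1·0+5·7 = 35 | 4·2+5·5+2·1 = 35
G: 1·0+5·6 = 30 | 4·4+5·0+2·7 = 30
Z: 1·7+5·0 = 7 | 4·0+5·1+2·1 = 7
D: 1·1+5·5 = 26 | 4·0+5·2+2·8 = 26
gcd(1,5,4,5,2) = 1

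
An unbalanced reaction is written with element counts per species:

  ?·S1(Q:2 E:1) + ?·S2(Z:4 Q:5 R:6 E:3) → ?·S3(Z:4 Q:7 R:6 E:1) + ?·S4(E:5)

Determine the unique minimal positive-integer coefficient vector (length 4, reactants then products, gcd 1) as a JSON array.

Coefficients: [5, 5, 5, 3]

Z: 5·0+5·4 = 20 | 5·4+3·0 = 20
Q: 5·2+5·5 = 35 | 5·7+3·0 = 35
R: 5·0+5·6 = 30 | 5·6+3·0 = 30
E: 5·1+5·3 = 20 | 5·1+3·5 = 20
gcd(5,5,5,3) = 1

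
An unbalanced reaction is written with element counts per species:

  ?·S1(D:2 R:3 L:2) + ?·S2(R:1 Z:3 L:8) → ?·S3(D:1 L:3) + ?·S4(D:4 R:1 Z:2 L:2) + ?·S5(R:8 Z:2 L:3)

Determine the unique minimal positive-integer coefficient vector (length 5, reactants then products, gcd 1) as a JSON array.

D: 5·2+2·0 = 10 | 6·1+1·4+2·0 = 10
R: 5·3+2·1 = 17 | 6·0+1·1+2·8 = 17
Z: 5·0+2·3 = 6 | 6·0+1·2+2·2 = 6
L: 5·2+2·8 = 26 | 6·3+1·2+2·3 = 26
gcd(5,2,6,1,2) = 1

Coefficients: [5, 2, 6, 1, 2]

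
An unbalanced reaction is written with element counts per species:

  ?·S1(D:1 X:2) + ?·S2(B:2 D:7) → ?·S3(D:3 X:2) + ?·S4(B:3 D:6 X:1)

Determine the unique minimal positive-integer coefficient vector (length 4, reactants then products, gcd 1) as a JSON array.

Coefficients: [6, 3, 5, 2]

B: 6·0+3·2 = 6 | 5·0+2·3 = 6
D: 6·1+3·7 = 27 | 5·3+2·6 = 27
X: 6·2+3·0 = 12 | 5·2+2·1 = 12
gcd(6,3,5,2) = 1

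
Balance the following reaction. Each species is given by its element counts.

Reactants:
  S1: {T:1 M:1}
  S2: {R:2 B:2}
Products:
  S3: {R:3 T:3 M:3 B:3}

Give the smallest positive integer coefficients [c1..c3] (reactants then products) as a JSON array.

Coefficients: [6, 3, 2]

R: 6·0+3·2 = 6 | 2·3 = 6
T: 6·1+3·0 = 6 | 2·3 = 6
M: 6·1+3·0 = 6 | 2·3 = 6
B: 6·0+3·2 = 6 | 2·3 = 6
gcd(6,3,2) = 1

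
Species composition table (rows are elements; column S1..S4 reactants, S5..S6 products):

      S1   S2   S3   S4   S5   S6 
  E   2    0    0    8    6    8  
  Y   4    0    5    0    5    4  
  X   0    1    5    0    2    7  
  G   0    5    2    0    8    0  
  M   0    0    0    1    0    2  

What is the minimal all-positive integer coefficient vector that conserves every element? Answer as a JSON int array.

Coefficients: [3, 6, 5, 6, 5, 3]

E: 3·2+6·0+5·0+6·8 = 54 | 5·6+3·8 = 54
Y: 3·4+6·0+5·5+6·0 = 37 | 5·5+3·4 = 37
X: 3·0+6·1+5·5+6·0 = 31 | 5·2+3·7 = 31
G: 3·0+6·5+5·2+6·0 = 40 | 5·8+3·0 = 40
M: 3·0+6·0+5·0+6·1 = 6 | 5·0+3·2 = 6
gcd(3,6,5,6,5,3) = 1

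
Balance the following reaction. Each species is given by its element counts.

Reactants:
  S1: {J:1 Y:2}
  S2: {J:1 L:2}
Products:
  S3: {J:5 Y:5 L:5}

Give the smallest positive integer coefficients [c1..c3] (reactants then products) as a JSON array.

J: 5·1+5·1 = 10 | 2·5 = 10
Y: 5·2+5·0 = 10 | 2·5 = 10
L: 5·0+5·2 = 10 | 2·5 = 10
gcd(5,5,2) = 1

Coefficients: [5, 5, 2]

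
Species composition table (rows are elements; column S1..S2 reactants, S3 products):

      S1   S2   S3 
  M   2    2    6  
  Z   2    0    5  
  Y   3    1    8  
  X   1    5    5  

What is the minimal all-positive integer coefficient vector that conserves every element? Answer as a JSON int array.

M: 5·2+1·2 = 12 | 2·6 = 12
Z: 5·2+1·0 = 10 | 2·5 = 10
Y: 5·3+1·1 = 16 | 2·8 = 16
X: 5·1+1·5 = 10 | 2·5 = 10
gcd(5,1,2) = 1

Coefficients: [5, 1, 2]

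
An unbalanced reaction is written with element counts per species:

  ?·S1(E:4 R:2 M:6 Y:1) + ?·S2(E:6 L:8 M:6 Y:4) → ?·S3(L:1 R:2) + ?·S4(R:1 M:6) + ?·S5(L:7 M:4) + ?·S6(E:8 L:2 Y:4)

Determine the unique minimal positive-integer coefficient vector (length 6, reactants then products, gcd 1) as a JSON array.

E: 4·4+4·6 = 40 | 1·0+6·0+3·0+5·8 = 40
L: 4·0+4·8 = 32 | 1·1+6·0+3·7+5·2 = 32
R: 4·2+4·0 = 8 | 1·2+6·1+3·0+5·0 = 8
M: 4·6+4·6 = 48 | 1·0+6·6+3·4+5·0 = 48
Y: 4·1+4·4 = 20 | 1·0+6·0+3·0+5·4 = 20
gcd(4,4,1,6,3,5) = 1

Coefficients: [4, 4, 1, 6, 3, 5]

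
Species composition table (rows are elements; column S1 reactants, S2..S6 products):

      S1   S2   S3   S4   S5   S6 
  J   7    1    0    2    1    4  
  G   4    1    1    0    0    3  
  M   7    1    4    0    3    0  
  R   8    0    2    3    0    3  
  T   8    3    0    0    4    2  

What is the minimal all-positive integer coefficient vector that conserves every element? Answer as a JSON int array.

J: 3·7 = 21 | 6·1+3·0+5·2+1·1+1·4 = 21
G: 3·4 = 12 | 6·1+3·1+5·0+1·0+1·3 = 12
M: 3·7 = 21 | 6·1+3·4+5·0+1·3+1·0 = 21
R: 3·8 = 24 | 6·0+3·2+5·3+1·0+1·3 = 24
T: 3·8 = 24 | 6·3+3·0+5·0+1·4+1·2 = 24
gcd(3,6,3,5,1,1) = 1

Coefficients: [3, 6, 3, 5, 1, 1]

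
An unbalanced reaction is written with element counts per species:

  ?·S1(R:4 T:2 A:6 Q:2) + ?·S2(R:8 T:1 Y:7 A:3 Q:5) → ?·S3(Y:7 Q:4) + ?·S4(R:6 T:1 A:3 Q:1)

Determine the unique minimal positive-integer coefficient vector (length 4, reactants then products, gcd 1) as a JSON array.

Coefficients: [1, 4, 4, 6]

R: 1·4+4·8 = 36 | 4·0+6·6 = 36
T: 1·2+4·1 = 6 | 4·0+6·1 = 6
Y: 1·0+4·7 = 28 | 4·7+6·0 = 28
A: 1·6+4·3 = 18 | 4·0+6·3 = 18
Q: 1·2+4·5 = 22 | 4·4+6·1 = 22
gcd(1,4,4,6) = 1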